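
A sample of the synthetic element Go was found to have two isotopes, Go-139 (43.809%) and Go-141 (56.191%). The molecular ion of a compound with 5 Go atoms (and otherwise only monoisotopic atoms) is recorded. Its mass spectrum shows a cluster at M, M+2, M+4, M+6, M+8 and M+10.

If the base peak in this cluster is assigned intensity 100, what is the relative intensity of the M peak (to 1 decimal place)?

(0.43809 + 0.56191)^5 gives M 0.0161, M+2 0.1035, M+4 0.2655, M+6 0.3405, M+8 0.2184, M+10 0.0560; the largest is M+6.
P(M+6) = C(5,3) × 0.43809^2 × 0.56191^3 = 10 × 0.19192285 × 0.17741906 = 0.340508 (base)
P(M) = C(5,0) × 0.43809^5 × 0.56191^0 = 1 × 0.01613677 × 1.0000 = 0.016137
Relative intensity = 0.016137 / 0.340508 × 100 = 4.7

4.7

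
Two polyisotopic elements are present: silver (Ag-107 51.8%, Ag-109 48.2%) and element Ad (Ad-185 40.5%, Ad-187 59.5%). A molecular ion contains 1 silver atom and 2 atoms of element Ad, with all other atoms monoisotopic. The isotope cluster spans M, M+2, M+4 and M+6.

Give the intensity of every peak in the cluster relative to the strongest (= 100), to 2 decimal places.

20.44 : 79.08 : 100.00 : 41.05

Silver pattern (n=1): 0.5180 : 0.4820
Element Ad pattern (n=2): 0.164025 : 0.48195 : 0.354025
Convolve the two distributions (both contribute in 2-u steps):
  M: 0.5180×0.164025 = 0.084965
  M+2: 0.5180×0.48195 + 0.4820×0.164025 = 0.328710
  M+4: 0.5180×0.354025 + 0.4820×0.48195 = 0.415685
  M+6: 0.4820×0.354025 = 0.170640
Scale to base peak (0.415685) = 100: 20.44 : 79.08 : 100.00 : 41.05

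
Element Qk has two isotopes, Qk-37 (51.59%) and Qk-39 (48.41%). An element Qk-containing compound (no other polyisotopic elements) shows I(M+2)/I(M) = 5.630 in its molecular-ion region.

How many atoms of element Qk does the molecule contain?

For n independent Qk atoms, I(M+2)/I(M) = n · (abundance Qk-39) / (abundance Qk-37) = n · 0.4841/0.5159.
n = 5.630 × 0.5159/0.4841 = 6.00 ≈ 6

6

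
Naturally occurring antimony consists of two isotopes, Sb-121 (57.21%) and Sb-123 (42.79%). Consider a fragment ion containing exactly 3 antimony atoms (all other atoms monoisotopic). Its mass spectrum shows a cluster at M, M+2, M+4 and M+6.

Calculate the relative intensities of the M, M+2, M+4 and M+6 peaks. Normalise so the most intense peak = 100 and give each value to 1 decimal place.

44.6 : 100.0 : 74.8 : 18.6

Each Sb atom is independently Sb-121 (p = 0.5721) or Sb-123 (q = 0.4279); the cluster is the binomial expansion (p + q)^3.
P(M) = 0.5721^3 = 0.187247
P(M+2) = 3 × 0.5721^2 × 0.4279^1 = 0.420153
P(M+4) = 3 × 0.5721^1 × 0.4279^2 = 0.314252
P(M+6) = 0.4279^3 = 0.078348
The M+2 peak is largest (0.420153); scaling to 100 gives 44.6 : 100.0 : 74.8 : 18.6.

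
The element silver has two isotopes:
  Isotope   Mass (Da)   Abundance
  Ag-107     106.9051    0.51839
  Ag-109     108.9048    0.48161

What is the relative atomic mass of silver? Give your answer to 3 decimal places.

107.868 Da

Average mass = Σ (abundance × isotope mass) = 0.51839 × 106.9051 + 0.48161 × 108.9048
= 55.41853 + 52.44964 = 107.86817 Da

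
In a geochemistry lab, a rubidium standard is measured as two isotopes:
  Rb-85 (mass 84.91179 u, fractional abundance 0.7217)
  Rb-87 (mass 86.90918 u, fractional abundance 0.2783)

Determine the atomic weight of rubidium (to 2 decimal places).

The abundance-weighted mean is 0.7217 × 84.91179 + 0.2783 × 86.90918
= 61.280839 + 24.186825 = 85.467664 u

85.47 u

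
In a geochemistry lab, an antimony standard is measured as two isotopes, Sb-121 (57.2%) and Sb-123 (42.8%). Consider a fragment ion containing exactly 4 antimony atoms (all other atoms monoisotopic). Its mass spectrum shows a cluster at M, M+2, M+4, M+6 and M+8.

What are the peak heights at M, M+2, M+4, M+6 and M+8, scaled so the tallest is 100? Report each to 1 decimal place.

29.8 : 89.1 : 100.0 : 49.9 : 9.3

The 4 Sb atoms are independent, so intensities follow the terms of (0.572 + 0.428)^4.
P(M) = 0.572^4 = 0.107049
P(M+2) = 4 × 0.572^3 × 0.428^1 = 0.320400
P(M+4) = 6 × 0.572^2 × 0.428^2 = 0.359609
P(M+6) = 4 × 0.572^1 × 0.428^3 = 0.179385
P(M+8) = 0.428^4 = 0.033556
The M+4 peak is largest (0.359609); scaling to 100 gives 29.8 : 89.1 : 100.0 : 49.9 : 9.3.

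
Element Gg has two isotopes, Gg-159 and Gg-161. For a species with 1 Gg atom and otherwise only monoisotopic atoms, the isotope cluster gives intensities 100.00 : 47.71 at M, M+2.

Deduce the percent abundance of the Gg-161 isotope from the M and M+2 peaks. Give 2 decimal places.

32.30%

Write p for the Gg-159 fraction. I(M+2)/I(M) = [C(1,1)·p^0·(1−p)] / p^1 = 1·(1−p)/p = 47.71/100.00 = 0.4771
(1−p)/p = 0.4771/1 = 0.4771  ⇒  p = 1/(1 + 0.4771) = 0.6770
Gg-159: 67.70%, Gg-161: 32.30%.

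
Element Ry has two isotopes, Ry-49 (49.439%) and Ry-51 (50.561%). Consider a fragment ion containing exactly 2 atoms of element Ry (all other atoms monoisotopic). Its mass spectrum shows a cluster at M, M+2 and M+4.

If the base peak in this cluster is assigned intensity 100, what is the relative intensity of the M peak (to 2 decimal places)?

Term probabilities: M 0.2444, M+2 0.4999, M+4 0.2556. Base peak = M+2.
P(M+2) = C(2,1) × 0.49439^1 × 0.50561^1 = 2 × 0.49439 × 0.50561 = 0.499937 (base)
P(M) = C(2,0) × 0.49439^2 × 0.50561^0 = 1 × 0.24442147 × 1.0000 = 0.244421
Relative intensity = 0.244421 / 0.499937 × 100 = 48.89

48.89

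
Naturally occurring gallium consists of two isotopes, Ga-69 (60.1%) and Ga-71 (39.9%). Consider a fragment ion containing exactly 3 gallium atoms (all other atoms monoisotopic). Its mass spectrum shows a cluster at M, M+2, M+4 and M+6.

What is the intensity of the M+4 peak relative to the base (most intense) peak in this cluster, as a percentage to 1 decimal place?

66.4%

Term probabilities: M 0.2171, M+2 0.4324, M+4 0.2870, M+6 0.0635. Base peak = M+2.
P(M+2) = C(3,1) × 0.601^2 × 0.399^1 = 3 × 0.361201 × 0.3990 = 0.432358 (base)
P(M+4) = C(3,2) × 0.601^1 × 0.399^2 = 3 × 0.6010 × 0.159201 = 0.287039
Relative intensity = 0.287039 / 0.432358 × 100 = 66.4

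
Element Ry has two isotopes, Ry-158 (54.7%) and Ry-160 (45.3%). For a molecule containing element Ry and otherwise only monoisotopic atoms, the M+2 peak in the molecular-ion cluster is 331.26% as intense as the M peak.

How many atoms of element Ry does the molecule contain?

4

The M+2/M ratio from n Ry atoms is n · q/p = n · 0.453/0.547.
n = 3.3126 × 0.547/0.453 = 4.00 ≈ 4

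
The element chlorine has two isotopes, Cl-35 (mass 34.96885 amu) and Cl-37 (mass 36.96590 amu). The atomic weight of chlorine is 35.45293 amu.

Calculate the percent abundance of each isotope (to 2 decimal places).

Cl-35: 75.76%, Cl-37: 24.24%

Let x be the fractional abundance of Cl-35; then Cl-37 has abundance 1 − x.
34.96885·x + 36.96590·(1 − x) = 35.45293
(34.96885 − 36.96590)·x = 35.45293 − 36.96590
x = -1.51297 / -1.99705 = 0.75760 → 75.76% Cl-35, 24.24% Cl-37.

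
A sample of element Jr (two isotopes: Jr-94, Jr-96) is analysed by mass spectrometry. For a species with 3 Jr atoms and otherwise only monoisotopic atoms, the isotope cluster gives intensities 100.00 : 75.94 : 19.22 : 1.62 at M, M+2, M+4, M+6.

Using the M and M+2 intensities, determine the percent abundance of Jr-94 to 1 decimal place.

If p is the fraction of Jr that is Jr-94, then I(M+2)/I(M) = [C(3,1)·p^2·(1−p)] / p^3 = 3·(1−p)/p = 75.94/100.00 = 0.7594
(1−p)/p = 0.7594/3 = 0.2531  ⇒  p = 1/(1 + 0.2531) = 0.7980
Jr-94: 79.8%, Jr-96: 20.2%.

79.8%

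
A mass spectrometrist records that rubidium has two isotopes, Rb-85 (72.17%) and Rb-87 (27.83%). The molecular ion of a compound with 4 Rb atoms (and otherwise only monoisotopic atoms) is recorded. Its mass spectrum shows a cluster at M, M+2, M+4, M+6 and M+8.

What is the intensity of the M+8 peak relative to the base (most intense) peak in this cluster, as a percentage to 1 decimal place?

1.4%

Binomial terms of (0.7217 + 0.2783)^4: M 0.2713, M+2 0.4184, M+4 0.2420, M+6 0.0622, M+8 0.0060 → M+2 is the base peak.
P(M+2) = C(4,1) × 0.7217^3 × 0.2783^1 = 4 × 0.37589809 × 0.2783 = 0.418450 (base)
P(M+8) = C(4,4) × 0.7217^0 × 0.2783^4 = 1 × 1.0000 × 0.00599864 = 0.005999
Relative intensity = 0.005999 / 0.418450 × 100 = 1.4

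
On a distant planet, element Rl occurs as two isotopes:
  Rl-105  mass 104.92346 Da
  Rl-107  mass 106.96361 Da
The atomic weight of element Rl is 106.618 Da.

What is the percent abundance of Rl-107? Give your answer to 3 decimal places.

83.060%

Let x be the fractional abundance of Rl-105; then Rl-107 has abundance 1 − x.
104.92346·x + 106.96361·(1 − x) = 106.618
(104.92346 − 106.96361)·x = 106.618 − 106.96361
x = -0.34561 / -2.04015 = 0.16940 → 16.940% Rl-105, 83.060% Rl-107.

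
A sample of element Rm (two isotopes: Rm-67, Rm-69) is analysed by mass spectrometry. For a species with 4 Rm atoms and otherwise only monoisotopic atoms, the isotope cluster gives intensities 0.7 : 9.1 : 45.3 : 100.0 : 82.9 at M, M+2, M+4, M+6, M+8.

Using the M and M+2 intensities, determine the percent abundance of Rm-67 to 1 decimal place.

23.5%

Write p for the Rm-67 fraction. I(M+2)/I(M) = [C(4,1)·p^3·(1−p)] / p^4 = 4·(1−p)/p = 9.1/0.7 = 13.0000
(1−p)/p = 13.0000/4 = 3.2500  ⇒  p = 1/(1 + 3.2500) = 0.2353
Rm-67: 23.5%, Rm-69: 76.5%.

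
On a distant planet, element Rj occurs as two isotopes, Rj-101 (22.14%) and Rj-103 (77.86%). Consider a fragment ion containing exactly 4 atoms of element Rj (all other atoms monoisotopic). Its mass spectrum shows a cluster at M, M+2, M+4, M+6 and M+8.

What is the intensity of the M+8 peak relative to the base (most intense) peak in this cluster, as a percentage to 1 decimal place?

Binomial terms of (0.2214 + 0.7786)^4: M 0.0024, M+2 0.0338, M+4 0.1783, M+6 0.4180, M+8 0.3675 → M+6 is the base peak.
P(M+6) = C(4,3) × 0.2214^1 × 0.7786^3 = 4 × 0.2214 × 0.4720013 = 0.418004 (base)
P(M+8) = C(4,4) × 0.2214^0 × 0.7786^4 = 1 × 1.0000 × 0.36750022 = 0.367500
Relative intensity = 0.367500 / 0.418004 × 100 = 87.9

87.9%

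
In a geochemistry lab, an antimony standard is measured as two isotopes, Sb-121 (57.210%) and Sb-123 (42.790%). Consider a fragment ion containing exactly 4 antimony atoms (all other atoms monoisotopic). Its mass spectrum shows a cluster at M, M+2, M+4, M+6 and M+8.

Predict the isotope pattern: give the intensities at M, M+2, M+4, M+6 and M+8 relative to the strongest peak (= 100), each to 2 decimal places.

Each Sb atom is independently Sb-121 (p = 0.57210) or Sb-123 (q = 0.42790); the cluster is the binomial expansion (p + q)^4.
P(M) = 0.57210^4 = 0.107124
P(M+2) = 4 × 0.57210^3 × 0.42790^1 = 0.320493
P(M+4) = 6 × 0.57210^2 × 0.42790^2 = 0.359567
P(M+6) = 4 × 0.57210^1 × 0.42790^3 = 0.179291
P(M+8) = 0.42790^4 = 0.033525
The M+4 peak is largest (0.359567); scaling to 100 gives 29.79 : 89.13 : 100.00 : 49.86 : 9.32.

29.79 : 89.13 : 100.00 : 49.86 : 9.32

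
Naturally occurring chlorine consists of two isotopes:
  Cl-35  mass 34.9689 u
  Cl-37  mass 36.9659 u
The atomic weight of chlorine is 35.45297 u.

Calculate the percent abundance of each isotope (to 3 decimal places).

Cl-35: 75.760%, Cl-37: 24.240%

With x = fraction of Cl-35 (so Cl-37 is 1 − x):
34.9689·x + 36.9659·(1 − x) = 35.45297
(34.9689 − 36.9659)·x = 35.45297 − 36.9659
x = -1.51293 / -1.9970 = 0.75760 → 75.760% Cl-35, 24.240% Cl-37.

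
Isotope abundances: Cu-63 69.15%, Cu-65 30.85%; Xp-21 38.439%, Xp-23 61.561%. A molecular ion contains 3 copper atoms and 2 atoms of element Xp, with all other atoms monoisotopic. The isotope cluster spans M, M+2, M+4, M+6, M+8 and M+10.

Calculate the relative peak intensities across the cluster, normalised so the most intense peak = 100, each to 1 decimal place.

13.4 : 61.0 : 100.0 : 73.0 : 24.4 : 3.1

Copper pattern (n=3): 0.33065611 : 0.44254842 : 0.19743483 : 0.02936064
Element Xp pattern (n=2): 0.14775567 : 0.47326866 : 0.37897567
Convolve the two distributions (both contribute in 2-u steps):
  M: 0.33065611×0.14775567 = 0.048856
  M+2: 0.33065611×0.47326866 + 0.44254842×0.14775567 = 0.221878
  M+4: 0.33065611×0.37897567 + 0.44254842×0.47326866 + 0.19743483×0.14775567 = 0.363927
  M+6: 0.44254842×0.37897567 + 0.19743483×0.47326866 + 0.02936064×0.14775567 = 0.265493
  M+8: 0.19743483×0.37897567 + 0.02936064×0.47326866 = 0.088718
  M+10: 0.02936064×0.37897567 = 0.011127
Scale to base peak (0.363927) = 100: 13.4 : 61.0 : 100.0 : 73.0 : 24.4 : 3.1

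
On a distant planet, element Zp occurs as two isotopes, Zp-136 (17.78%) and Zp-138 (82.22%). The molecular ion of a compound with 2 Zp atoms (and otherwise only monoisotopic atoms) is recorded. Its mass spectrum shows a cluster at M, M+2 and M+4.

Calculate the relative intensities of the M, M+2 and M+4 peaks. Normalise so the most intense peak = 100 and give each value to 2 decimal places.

Each Zp atom is independently Zp-136 (p = 0.1778) or Zp-138 (q = 0.8222); the cluster is the binomial expansion (p + q)^2.
P(M) = 0.1778^2 = 0.031613
P(M+2) = 2 × 0.1778^1 × 0.8222^1 = 0.292374
P(M+4) = 0.8222^2 = 0.676013
The M+4 peak is largest (0.676013); scaling to 100 gives 4.68 : 43.25 : 100.00.

4.68 : 43.25 : 100.00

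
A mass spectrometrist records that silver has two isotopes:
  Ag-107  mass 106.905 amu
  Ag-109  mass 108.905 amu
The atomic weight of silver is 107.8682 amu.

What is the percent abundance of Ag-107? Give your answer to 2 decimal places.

51.84%

With x = fraction of Ag-107 (so Ag-109 is 1 − x):
106.905·x + 108.905·(1 − x) = 107.8682
(106.905 − 108.905)·x = 107.8682 − 108.905
x = -1.0368 / -2.000 = 0.51840 → 51.84% Ag-107, 48.16% Ag-109.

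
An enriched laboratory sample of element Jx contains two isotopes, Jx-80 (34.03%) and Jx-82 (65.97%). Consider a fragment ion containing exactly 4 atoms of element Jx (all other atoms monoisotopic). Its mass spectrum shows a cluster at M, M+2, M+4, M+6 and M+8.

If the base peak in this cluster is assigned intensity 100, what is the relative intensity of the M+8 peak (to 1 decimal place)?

48.5

(0.3403 + 0.6597)^4 gives M 0.0134, M+2 0.1040, M+4 0.3024, M+6 0.3908, M+8 0.1894; the largest is M+6.
P(M+6) = C(4,3) × 0.3403^1 × 0.6597^3 = 4 × 0.3403 × 0.28710414 = 0.390806 (base)
P(M+8) = C(4,4) × 0.3403^0 × 0.6597^4 = 1 × 1.0000 × 0.1894026 = 0.189403
Relative intensity = 0.189403 / 0.390806 × 100 = 48.5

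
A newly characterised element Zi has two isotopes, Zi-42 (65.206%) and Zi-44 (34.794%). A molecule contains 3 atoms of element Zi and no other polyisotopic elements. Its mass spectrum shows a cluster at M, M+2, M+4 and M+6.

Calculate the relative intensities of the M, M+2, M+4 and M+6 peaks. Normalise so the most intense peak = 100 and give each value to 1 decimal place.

Each Zi atom is independently Zi-42 (p = 0.65206) or Zi-44 (q = 0.34794); the cluster is the binomial expansion (p + q)^3.
P(M) = 0.65206^3 = 0.277244
P(M+2) = 3 × 0.65206^2 × 0.34794^1 = 0.443814
P(M+4) = 3 × 0.65206^1 × 0.34794^2 = 0.236820
P(M+6) = 0.34794^3 = 0.042122
The M+2 peak is largest (0.443814); scaling to 100 gives 62.5 : 100.0 : 53.4 : 9.5.

62.5 : 100.0 : 53.4 : 9.5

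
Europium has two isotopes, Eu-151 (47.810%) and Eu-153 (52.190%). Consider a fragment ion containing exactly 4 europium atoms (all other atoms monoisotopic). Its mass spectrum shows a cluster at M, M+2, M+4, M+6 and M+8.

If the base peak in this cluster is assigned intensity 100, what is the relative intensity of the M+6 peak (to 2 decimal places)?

72.77

(0.47810 + 0.52190)^4 gives M 0.0522, M+2 0.2281, M+4 0.3736, M+6 0.2719, M+8 0.0742; the largest is M+4.
P(M+4) = C(4,2) × 0.47810^2 × 0.52190^2 = 6 × 0.22857961 × 0.27237961 = 0.373563 (base)
P(M+6) = C(4,3) × 0.47810^1 × 0.52190^3 = 4 × 0.4781 × 0.14215492 = 0.271857
Relative intensity = 0.271857 / 0.373563 × 100 = 72.77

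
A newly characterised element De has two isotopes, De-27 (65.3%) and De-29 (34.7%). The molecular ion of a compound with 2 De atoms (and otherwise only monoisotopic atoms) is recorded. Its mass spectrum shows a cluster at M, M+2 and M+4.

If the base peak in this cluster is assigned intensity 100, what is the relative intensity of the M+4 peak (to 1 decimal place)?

26.6

Binomial terms of (0.653 + 0.347)^2: M 0.4264, M+2 0.4532, M+4 0.1204 → M+2 is the base peak.
P(M+2) = C(2,1) × 0.653^1 × 0.347^1 = 2 × 0.6530 × 0.3470 = 0.453182 (base)
P(M+4) = C(2,2) × 0.653^0 × 0.347^2 = 1 × 1.0000 × 0.120409 = 0.120409
Relative intensity = 0.120409 / 0.453182 × 100 = 26.6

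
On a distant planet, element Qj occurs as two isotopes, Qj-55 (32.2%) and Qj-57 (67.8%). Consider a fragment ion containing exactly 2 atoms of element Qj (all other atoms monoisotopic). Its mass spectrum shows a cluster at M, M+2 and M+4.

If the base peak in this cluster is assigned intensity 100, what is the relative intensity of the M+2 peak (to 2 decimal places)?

94.99

Binomial terms of (0.322 + 0.678)^2: M 0.1037, M+2 0.4366, M+4 0.4597 → M+4 is the base peak.
P(M+4) = C(2,2) × 0.322^0 × 0.678^2 = 1 × 1.0000 × 0.459684 = 0.459684 (base)
P(M+2) = C(2,1) × 0.322^1 × 0.678^1 = 2 × 0.3220 × 0.6780 = 0.436632
Relative intensity = 0.436632 / 0.459684 × 100 = 94.99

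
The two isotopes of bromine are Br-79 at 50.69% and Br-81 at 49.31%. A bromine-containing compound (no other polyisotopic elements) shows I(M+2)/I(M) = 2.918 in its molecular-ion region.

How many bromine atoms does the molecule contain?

3

For n independent Br atoms, I(M+2)/I(M) = n · (abundance Br-81) / (abundance Br-79) = n · 0.4931/0.5069.
n = 2.918 × 0.5069/0.4931 = 3.00 ≈ 3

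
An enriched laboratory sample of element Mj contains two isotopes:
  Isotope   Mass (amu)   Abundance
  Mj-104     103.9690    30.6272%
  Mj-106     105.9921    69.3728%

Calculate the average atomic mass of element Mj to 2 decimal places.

Average mass = Σ (abundance × isotope mass) = 0.306272 × 103.9690 + 0.693728 × 105.9921
= 31.84279 + 73.52969 = 105.37248 amu

105.37 amu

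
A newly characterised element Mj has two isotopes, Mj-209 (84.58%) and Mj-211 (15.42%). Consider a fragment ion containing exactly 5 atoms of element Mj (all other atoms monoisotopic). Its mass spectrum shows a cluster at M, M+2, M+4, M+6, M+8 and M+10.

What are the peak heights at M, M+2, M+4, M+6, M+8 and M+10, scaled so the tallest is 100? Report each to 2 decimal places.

100.00 : 91.16 : 33.24 : 6.06 : 0.55 : 0.02

Each Mj atom is independently Mj-209 (p = 0.8458) or Mj-211 (q = 0.1542); the cluster is the binomial expansion (p + q)^5.
P(M) = 0.8458^5 = 0.432851
P(M+2) = 5 × 0.8458^4 × 0.1542^1 = 0.394571
P(M+4) = 10 × 0.8458^3 × 0.1542^2 = 0.143871
P(M+6) = 10 × 0.8458^2 × 0.1542^3 = 0.026229
P(M+8) = 5 × 0.8458^1 × 0.1542^4 = 0.002391
P(M+10) = 0.1542^5 = 0.000087
The M peak is largest (0.432851); scaling to 100 gives 100.00 : 91.16 : 33.24 : 6.06 : 0.55 : 0.02.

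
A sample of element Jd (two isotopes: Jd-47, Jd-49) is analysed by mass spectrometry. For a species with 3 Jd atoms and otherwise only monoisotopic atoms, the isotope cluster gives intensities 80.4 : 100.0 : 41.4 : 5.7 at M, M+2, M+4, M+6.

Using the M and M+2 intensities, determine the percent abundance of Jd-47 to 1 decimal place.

Write p for the Jd-47 fraction. I(M+2)/I(M) = [C(3,1)·p^2·(1−p)] / p^3 = 3·(1−p)/p = 100.0/80.4 = 1.2438
(1−p)/p = 1.2438/3 = 0.4146  ⇒  p = 1/(1 + 0.4146) = 0.7069
Jd-47: 70.7%, Jd-49: 29.3%.

70.7%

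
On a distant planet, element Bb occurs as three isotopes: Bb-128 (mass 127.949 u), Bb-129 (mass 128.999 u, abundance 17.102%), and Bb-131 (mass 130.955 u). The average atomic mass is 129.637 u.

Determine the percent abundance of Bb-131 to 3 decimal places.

The remaining 82.898% is split between Bb-128 (fraction x) and Bb-131 (fraction 0.82898 − x).
Substituting: 127.949x + 130.955(0.82898 − x) = 107.57559102
(127.949 − 130.955)x = -0.98348488  ⇒  x = 0.32717, y = 0.50181
Bb-128: 32.717%, Bb-131: 50.181%.

50.181%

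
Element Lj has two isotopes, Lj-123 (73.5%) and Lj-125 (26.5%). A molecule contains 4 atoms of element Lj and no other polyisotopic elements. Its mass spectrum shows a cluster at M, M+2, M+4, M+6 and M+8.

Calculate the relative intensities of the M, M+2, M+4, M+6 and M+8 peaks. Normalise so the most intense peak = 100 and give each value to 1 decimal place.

69.3 : 100.0 : 54.1 : 13.0 : 1.2

The 4 Lj atoms are independent, so intensities follow the terms of (0.735 + 0.265)^4.
P(M) = 0.735^4 = 0.291843
P(M+2) = 4 × 0.735^3 × 0.265^1 = 0.420889
P(M+4) = 6 × 0.735^2 × 0.265^2 = 0.227624
P(M+6) = 4 × 0.735^1 × 0.265^3 = 0.054712
P(M+8) = 0.265^4 = 0.004932
The M+2 peak is largest (0.420889); scaling to 100 gives 69.3 : 100.0 : 54.1 : 13.0 : 1.2.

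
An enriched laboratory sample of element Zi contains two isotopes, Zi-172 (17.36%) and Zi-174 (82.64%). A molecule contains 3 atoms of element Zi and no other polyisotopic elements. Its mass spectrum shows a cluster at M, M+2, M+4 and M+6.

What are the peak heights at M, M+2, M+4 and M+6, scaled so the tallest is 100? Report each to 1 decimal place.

0.9 : 13.2 : 63.0 : 100.0

Expanding (0.1736 + 0.8264)^3:
P(M) = 0.1736^3 = 0.005232
P(M+2) = 3 × 0.1736^2 × 0.8264^1 = 0.074716
P(M+4) = 3 × 0.1736^1 × 0.8264^2 = 0.355674
P(M+6) = 0.8264^3 = 0.564379
The M+6 peak is largest (0.564379); scaling to 100 gives 0.9 : 13.2 : 63.0 : 100.0.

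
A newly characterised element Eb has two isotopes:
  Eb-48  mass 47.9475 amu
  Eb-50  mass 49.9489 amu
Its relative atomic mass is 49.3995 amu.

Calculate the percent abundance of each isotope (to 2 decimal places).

Eb-48: 27.45%, Eb-50: 72.55%

Writing the weighted mean with unknown fraction x of Eb-48:
47.9475·x + 49.9489·(1 − x) = 49.3995
(47.9475 − 49.9489)·x = 49.3995 − 49.9489
x = -0.5494 / -2.0014 = 0.27451 → 27.45% Eb-48, 72.55% Eb-50.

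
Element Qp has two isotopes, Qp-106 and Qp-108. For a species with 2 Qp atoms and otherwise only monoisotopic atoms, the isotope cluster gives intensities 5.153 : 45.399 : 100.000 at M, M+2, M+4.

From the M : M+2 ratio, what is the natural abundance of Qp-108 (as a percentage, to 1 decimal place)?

81.5%

Write p for the Qp-106 fraction. I(M+2)/I(M) = [C(2,1)·p^1·(1−p)] / p^2 = 2·(1−p)/p = 45.399/5.153 = 8.8102
(1−p)/p = 8.8102/2 = 4.4051  ⇒  p = 1/(1 + 4.4051) = 0.1850
Qp-106: 18.5%, Qp-108: 81.5%.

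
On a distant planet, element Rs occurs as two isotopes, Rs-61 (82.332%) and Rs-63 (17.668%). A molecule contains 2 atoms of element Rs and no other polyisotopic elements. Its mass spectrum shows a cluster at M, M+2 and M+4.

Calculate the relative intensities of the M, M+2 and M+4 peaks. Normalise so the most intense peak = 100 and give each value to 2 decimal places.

Expanding (0.82332 + 0.17668)^2:
P(M) = 0.82332^2 = 0.677856
P(M+2) = 2 × 0.82332^1 × 0.17668^1 = 0.290928
P(M+4) = 0.17668^2 = 0.031216
The M peak is largest (0.677856); scaling to 100 gives 100.00 : 42.92 : 4.61.

100.00 : 42.92 : 4.61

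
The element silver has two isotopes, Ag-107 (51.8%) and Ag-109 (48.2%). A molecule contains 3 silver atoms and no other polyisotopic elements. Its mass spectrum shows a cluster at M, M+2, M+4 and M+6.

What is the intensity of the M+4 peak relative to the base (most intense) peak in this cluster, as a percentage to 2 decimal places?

Binomial terms of (0.518 + 0.482)^3: M 0.1390, M+2 0.3880, M+4 0.3610, M+6 0.1120 → M+2 is the base peak.
P(M+2) = C(3,1) × 0.518^2 × 0.482^1 = 3 × 0.268324 × 0.4820 = 0.387997 (base)
P(M+4) = C(3,2) × 0.518^1 × 0.482^2 = 3 × 0.5180 × 0.232324 = 0.361031
Relative intensity = 0.361031 / 0.387997 × 100 = 93.05

93.05%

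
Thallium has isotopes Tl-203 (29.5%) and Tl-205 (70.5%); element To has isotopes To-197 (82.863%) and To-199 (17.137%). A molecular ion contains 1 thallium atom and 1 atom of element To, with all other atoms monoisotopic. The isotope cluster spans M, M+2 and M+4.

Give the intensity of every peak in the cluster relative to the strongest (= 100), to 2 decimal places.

Thallium pattern (n=1): 0.2950 : 0.7050
Element To pattern (n=1): 0.82863 : 0.17137
Convolve the two distributions (both contribute in 2-u steps):
  M: 0.2950×0.82863 = 0.244446
  M+2: 0.2950×0.17137 + 0.7050×0.82863 = 0.634738
  M+4: 0.7050×0.17137 = 0.120816
Scale to base peak (0.634738) = 100: 38.51 : 100.00 : 19.03

38.51 : 100.00 : 19.03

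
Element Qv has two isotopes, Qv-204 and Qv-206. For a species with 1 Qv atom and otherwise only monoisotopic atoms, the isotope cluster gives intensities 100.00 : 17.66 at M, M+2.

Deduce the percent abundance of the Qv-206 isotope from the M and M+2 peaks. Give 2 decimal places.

Write p for the Qv-204 fraction. I(M+2)/I(M) = [C(1,1)·p^0·(1−p)] / p^1 = 1·(1−p)/p = 17.66/100.00 = 0.1766
(1−p)/p = 0.1766/1 = 0.1766  ⇒  p = 1/(1 + 0.1766) = 0.8499
Qv-204: 84.99%, Qv-206: 15.01%.

15.01%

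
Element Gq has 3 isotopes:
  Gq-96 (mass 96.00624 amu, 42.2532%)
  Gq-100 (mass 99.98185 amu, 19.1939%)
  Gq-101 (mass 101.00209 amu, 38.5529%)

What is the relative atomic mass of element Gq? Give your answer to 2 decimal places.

Ar = Σ fᵢ·mᵢ = 0.422532 × 96.00624 + 0.191939 × 99.98185 + 0.385529 × 101.00209
= 40.565709 + 19.190416 + 38.939235 = 98.695360 amu

98.70 amu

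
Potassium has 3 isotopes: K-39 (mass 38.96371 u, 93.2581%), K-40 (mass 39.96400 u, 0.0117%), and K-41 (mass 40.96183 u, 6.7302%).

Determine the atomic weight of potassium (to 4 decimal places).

Weight each isotope mass by its fractional abundance: 0.932581 × 38.96371 + 0.000117 × 39.96400 + 0.067302 × 40.96183
= 36.336816 + 0.004676 + 2.756813 = 39.098305 u

39.0983 u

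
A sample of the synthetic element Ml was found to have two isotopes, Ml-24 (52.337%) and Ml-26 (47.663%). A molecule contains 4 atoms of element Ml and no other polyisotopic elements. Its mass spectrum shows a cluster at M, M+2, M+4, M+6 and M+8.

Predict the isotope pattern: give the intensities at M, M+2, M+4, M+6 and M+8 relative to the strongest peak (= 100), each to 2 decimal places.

Expanding (0.52337 + 0.47663)^4:
P(M) = 0.52337^4 = 0.075030
P(M+2) = 4 × 0.52337^3 × 0.47663^1 = 0.273318
P(M+4) = 6 × 0.52337^2 × 0.47663^2 = 0.373363
P(M+6) = 4 × 0.52337^1 × 0.47663^3 = 0.226680
P(M+8) = 0.47663^4 = 0.051609
The M+4 peak is largest (0.373363); scaling to 100 gives 20.10 : 73.20 : 100.00 : 60.71 : 13.82.

20.10 : 73.20 : 100.00 : 60.71 : 13.82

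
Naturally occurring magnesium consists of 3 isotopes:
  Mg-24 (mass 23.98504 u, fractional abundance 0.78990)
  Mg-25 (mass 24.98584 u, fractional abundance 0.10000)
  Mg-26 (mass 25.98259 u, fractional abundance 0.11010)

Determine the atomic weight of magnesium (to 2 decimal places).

24.31 u

Weight each isotope mass by its fractional abundance: 0.78990 × 23.98504 + 0.10000 × 24.98584 + 0.11010 × 25.98259
= 18.945783 + 2.498584 + 2.860683 = 24.305050 u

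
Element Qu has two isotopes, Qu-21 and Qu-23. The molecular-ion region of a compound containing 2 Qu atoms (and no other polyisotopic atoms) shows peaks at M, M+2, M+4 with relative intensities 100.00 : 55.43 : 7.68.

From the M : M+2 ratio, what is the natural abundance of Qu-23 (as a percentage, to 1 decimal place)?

Write p for the Qu-21 fraction. I(M+2)/I(M) = [C(2,1)·p^1·(1−p)] / p^2 = 2·(1−p)/p = 55.43/100.00 = 0.5543
(1−p)/p = 0.5543/2 = 0.2772  ⇒  p = 1/(1 + 0.2772) = 0.7830
Qu-21: 78.3%, Qu-23: 21.7%.

21.7%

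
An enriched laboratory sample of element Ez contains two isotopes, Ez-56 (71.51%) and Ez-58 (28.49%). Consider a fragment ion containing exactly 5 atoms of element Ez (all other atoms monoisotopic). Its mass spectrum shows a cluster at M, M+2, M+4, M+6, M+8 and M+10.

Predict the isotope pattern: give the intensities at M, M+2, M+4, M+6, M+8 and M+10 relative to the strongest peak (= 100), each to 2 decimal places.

50.20 : 100.00 : 79.68 : 31.75 : 6.32 : 0.50

Expanding (0.7151 + 0.2849)^5:
P(M) = 0.7151^5 = 0.186997
P(M+2) = 5 × 0.7151^4 × 0.2849^1 = 0.372503
P(M+4) = 10 × 0.7151^3 × 0.2849^2 = 0.296815
P(M+6) = 10 × 0.7151^2 × 0.2849^3 = 0.118253
P(M+8) = 5 × 0.7151^1 × 0.2849^4 = 0.023556
P(M+10) = 0.2849^5 = 0.001877
The M+2 peak is largest (0.372503); scaling to 100 gives 50.20 : 100.00 : 79.68 : 31.75 : 6.32 : 0.50.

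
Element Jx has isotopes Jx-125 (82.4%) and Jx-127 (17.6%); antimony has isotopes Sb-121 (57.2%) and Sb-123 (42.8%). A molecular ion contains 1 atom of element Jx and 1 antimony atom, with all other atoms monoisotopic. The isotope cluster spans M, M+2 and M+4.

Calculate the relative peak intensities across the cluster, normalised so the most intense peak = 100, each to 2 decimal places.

Element Jx pattern (n=1): 0.8240 : 0.1760
Antimony pattern (n=1): 0.5720 : 0.4280
Convolve the two distributions (both contribute in 2-u steps):
  M: 0.8240×0.5720 = 0.471328
  M+2: 0.8240×0.4280 + 0.1760×0.5720 = 0.453344
  M+4: 0.1760×0.4280 = 0.075328
Scale to base peak (0.471328) = 100: 100.00 : 96.18 : 15.98

100.00 : 96.18 : 15.98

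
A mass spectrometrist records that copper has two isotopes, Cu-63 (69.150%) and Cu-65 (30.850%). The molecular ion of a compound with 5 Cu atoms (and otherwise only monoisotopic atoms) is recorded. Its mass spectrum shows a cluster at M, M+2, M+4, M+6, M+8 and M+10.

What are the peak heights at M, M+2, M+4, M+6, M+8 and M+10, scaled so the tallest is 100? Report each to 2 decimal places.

Expanding (0.69150 + 0.30850)^5:
P(M) = 0.69150^5 = 0.158111
P(M+2) = 5 × 0.69150^4 × 0.30850^1 = 0.352691
P(M+4) = 10 × 0.69150^3 × 0.30850^2 = 0.314693
P(M+6) = 10 × 0.69150^2 × 0.30850^3 = 0.140394
P(M+8) = 5 × 0.69150^1 × 0.30850^4 = 0.031317
P(M+10) = 0.30850^5 = 0.002794
The M+2 peak is largest (0.352691); scaling to 100 gives 44.83 : 100.00 : 89.23 : 39.81 : 8.88 : 0.79.

44.83 : 100.00 : 89.23 : 39.81 : 8.88 : 0.79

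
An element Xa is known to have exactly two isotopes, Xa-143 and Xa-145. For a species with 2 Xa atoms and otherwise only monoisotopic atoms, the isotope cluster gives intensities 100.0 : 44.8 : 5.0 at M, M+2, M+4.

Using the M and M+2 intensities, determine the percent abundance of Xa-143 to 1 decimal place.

If p is the fraction of Xa that is Xa-143, then I(M+2)/I(M) = [C(2,1)·p^1·(1−p)] / p^2 = 2·(1−p)/p = 44.8/100.0 = 0.4480
(1−p)/p = 0.4480/2 = 0.2240  ⇒  p = 1/(1 + 0.2240) = 0.8170
Xa-143: 81.7%, Xa-145: 18.3%.

81.7%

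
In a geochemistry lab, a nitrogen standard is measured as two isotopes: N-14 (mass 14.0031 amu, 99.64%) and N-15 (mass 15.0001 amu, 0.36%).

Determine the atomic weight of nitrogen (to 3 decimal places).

14.007 amu

Average mass = Σ (abundance × isotope mass) = 0.9964 × 14.0031 + 0.0036 × 15.0001
= 13.95269 + 0.05400 = 14.00669 amu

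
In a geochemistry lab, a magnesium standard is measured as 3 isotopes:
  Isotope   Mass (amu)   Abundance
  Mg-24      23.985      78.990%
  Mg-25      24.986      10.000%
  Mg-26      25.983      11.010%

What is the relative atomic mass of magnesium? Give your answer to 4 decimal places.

Average mass = Σ (abundance × isotope mass) = 0.78990 × 23.985 + 0.10000 × 24.986 + 0.11010 × 25.983
= 18.94575 + 2.49860 + 2.86073 = 24.30508 amu

24.3051 amu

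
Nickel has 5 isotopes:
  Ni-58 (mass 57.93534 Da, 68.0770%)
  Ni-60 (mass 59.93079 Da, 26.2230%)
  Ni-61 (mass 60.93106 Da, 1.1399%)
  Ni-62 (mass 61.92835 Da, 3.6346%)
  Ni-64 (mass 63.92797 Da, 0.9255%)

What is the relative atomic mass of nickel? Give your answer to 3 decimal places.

58.693 Da

Ar = Σ fᵢ·mᵢ = 0.680770 × 57.93534 + 0.262230 × 59.93079 + 0.011399 × 60.93106 + 0.036346 × 61.92835 + 0.009255 × 63.92797
= 39.440641 + 15.715651 + 0.694553 + 2.250848 + 0.591653 = 58.693346 Da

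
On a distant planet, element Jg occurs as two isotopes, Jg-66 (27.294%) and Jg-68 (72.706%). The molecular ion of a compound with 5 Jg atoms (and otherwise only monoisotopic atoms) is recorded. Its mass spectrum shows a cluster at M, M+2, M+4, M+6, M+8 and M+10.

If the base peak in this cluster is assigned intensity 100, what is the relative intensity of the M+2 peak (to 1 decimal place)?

Binomial terms of (0.27294 + 0.72706)^5: M 0.0015, M+2 0.0202, M+4 0.1075, M+6 0.2863, M+8 0.3813, M+10 0.2032 → M+8 is the base peak.
P(M+8) = C(5,4) × 0.27294^1 × 0.72706^4 = 5 × 0.27294 × 0.27943513 = 0.381345 (base)
P(M+2) = C(5,1) × 0.27294^4 × 0.72706^1 = 5 × 0.00554969 × 0.72706 = 0.020175
Relative intensity = 0.020175 / 0.381345 × 100 = 5.3

5.3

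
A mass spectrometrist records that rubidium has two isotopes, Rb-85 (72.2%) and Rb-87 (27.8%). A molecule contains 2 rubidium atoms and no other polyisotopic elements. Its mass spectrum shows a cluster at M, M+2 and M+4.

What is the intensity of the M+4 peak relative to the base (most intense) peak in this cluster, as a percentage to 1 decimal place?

14.8%

(0.722 + 0.278)^2 gives M 0.5213, M+2 0.4014, M+4 0.0773; the largest is M.
P(M) = C(2,0) × 0.722^2 × 0.278^0 = 1 × 0.521284 × 1.0000 = 0.521284 (base)
P(M+4) = C(2,2) × 0.722^0 × 0.278^2 = 1 × 1.0000 × 0.077284 = 0.077284
Relative intensity = 0.077284 / 0.521284 × 100 = 14.8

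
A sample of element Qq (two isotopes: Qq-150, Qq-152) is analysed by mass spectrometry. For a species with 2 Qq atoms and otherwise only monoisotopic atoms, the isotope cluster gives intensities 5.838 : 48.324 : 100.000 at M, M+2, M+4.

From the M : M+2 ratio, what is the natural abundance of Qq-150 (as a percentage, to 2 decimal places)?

Write p for the Qq-150 fraction. I(M+2)/I(M) = [C(2,1)·p^1·(1−p)] / p^2 = 2·(1−p)/p = 48.324/5.838 = 8.2775
(1−p)/p = 8.2775/2 = 4.1387  ⇒  p = 1/(1 + 4.1387) = 0.1946
Qq-150: 19.46%, Qq-152: 80.54%.

19.46%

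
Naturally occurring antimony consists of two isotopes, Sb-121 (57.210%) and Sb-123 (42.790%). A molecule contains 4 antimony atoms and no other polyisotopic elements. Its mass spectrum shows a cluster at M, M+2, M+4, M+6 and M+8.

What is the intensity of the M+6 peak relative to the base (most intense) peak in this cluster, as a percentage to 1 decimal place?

(0.57210 + 0.42790)^4 gives M 0.1071, M+2 0.3205, M+4 0.3596, M+6 0.1793, M+8 0.0335; the largest is M+4.
P(M+4) = C(4,2) × 0.57210^2 × 0.42790^2 = 6 × 0.32729841 × 0.18309841 = 0.359567 (base)
P(M+6) = C(4,3) × 0.57210^1 × 0.42790^3 = 4 × 0.5721 × 0.07834781 = 0.179291
Relative intensity = 0.179291 / 0.359567 × 100 = 49.9

49.9%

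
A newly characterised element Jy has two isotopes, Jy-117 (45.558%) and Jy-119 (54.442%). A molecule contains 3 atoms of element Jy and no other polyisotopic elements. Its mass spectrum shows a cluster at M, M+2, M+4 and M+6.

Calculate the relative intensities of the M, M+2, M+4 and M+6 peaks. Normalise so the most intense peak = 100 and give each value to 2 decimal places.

23.34 : 83.68 : 100.00 : 39.83

The 3 Jy atoms are independent, so intensities follow the terms of (0.45558 + 0.54442)^3.
P(M) = 0.45558^3 = 0.094557
P(M+2) = 3 × 0.45558^2 × 0.54442^1 = 0.338988
P(M+4) = 3 × 0.45558^1 × 0.54442^2 = 0.405092
P(M+6) = 0.54442^3 = 0.161362
The M+4 peak is largest (0.405092); scaling to 100 gives 23.34 : 83.68 : 100.00 : 39.83.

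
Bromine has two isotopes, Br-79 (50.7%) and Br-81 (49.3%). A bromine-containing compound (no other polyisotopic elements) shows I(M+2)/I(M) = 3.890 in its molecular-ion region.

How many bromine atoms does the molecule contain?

The M+2/M ratio from n Br atoms is n · q/p = n · 0.493/0.507.
n = 3.890 × 0.507/0.493 = 4.00 ≈ 4

4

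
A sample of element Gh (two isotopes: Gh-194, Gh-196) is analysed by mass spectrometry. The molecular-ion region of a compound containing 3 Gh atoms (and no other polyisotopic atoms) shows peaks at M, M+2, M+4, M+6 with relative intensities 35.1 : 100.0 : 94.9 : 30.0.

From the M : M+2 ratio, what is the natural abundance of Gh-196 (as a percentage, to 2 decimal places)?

48.71%

Let p = fractional abundance of Gh-194. I(M+2)/I(M) = [C(3,1)·p^2·(1−p)] / p^3 = 3·(1−p)/p = 100.0/35.1 = 2.8490
(1−p)/p = 2.8490/3 = 0.9497  ⇒  p = 1/(1 + 0.9497) = 0.5129
Gh-194: 51.29%, Gh-196: 48.71%.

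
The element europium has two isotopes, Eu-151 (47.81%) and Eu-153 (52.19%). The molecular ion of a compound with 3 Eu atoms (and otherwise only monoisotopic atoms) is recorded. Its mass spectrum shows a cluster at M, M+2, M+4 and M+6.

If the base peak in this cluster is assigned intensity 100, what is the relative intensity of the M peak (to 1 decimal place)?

Binomial terms of (0.4781 + 0.5219)^3: M 0.1093, M+2 0.3579, M+4 0.3907, M+6 0.1422 → M+4 is the base peak.
P(M+4) = C(3,2) × 0.4781^1 × 0.5219^2 = 3 × 0.4781 × 0.27237961 = 0.390674 (base)
P(M) = C(3,0) × 0.4781^3 × 0.5219^0 = 1 × 0.10928391 × 1.0000 = 0.109284
Relative intensity = 0.109284 / 0.390674 × 100 = 28.0

28.0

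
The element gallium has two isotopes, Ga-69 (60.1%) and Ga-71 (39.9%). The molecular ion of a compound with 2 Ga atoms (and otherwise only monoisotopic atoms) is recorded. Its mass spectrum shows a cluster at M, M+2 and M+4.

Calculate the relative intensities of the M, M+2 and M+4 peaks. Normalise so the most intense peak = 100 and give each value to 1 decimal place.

Expanding (0.601 + 0.399)^2:
P(M) = 0.601^2 = 0.361201
P(M+2) = 2 × 0.601^1 × 0.399^1 = 0.479598
P(M+4) = 0.399^2 = 0.159201
The M+2 peak is largest (0.479598); scaling to 100 gives 75.3 : 100.0 : 33.2.

75.3 : 100.0 : 33.2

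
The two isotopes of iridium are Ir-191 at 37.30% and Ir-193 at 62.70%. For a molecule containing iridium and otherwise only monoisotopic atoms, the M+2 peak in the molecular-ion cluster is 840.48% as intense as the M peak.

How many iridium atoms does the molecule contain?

For n independent Ir atoms, I(M+2)/I(M) = n · (abundance Ir-193) / (abundance Ir-191) = n · 0.6270/0.3730.
n = 8.4048 × 0.3730/0.6270 = 5.00 ≈ 5

5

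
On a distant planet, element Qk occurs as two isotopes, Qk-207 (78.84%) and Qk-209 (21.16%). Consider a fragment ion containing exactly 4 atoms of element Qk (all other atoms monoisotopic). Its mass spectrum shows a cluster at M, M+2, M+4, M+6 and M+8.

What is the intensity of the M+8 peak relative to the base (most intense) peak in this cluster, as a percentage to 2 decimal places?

Term probabilities: M 0.3864, M+2 0.4148, M+4 0.1670, M+6 0.0299, M+8 0.0020. Base peak = M+2.
P(M+2) = C(4,1) × 0.7884^3 × 0.2116^1 = 4 × 0.49004938 × 0.2116 = 0.414778 (base)
P(M+8) = C(4,4) × 0.7884^0 × 0.2116^4 = 1 × 1.0000 × 0.00200476 = 0.002005
Relative intensity = 0.002005 / 0.414778 × 100 = 0.48

0.48%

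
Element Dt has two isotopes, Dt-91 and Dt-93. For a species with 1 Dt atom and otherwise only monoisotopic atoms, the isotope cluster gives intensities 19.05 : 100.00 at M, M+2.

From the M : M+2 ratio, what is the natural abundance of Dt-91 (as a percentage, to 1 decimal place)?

16.0%

Write p for the Dt-91 fraction. I(M+2)/I(M) = [C(1,1)·p^0·(1−p)] / p^1 = 1·(1−p)/p = 100.00/19.05 = 5.2493
(1−p)/p = 5.2493/1 = 5.2493  ⇒  p = 1/(1 + 5.2493) = 0.1600
Dt-91: 16.0%, Dt-93: 84.0%.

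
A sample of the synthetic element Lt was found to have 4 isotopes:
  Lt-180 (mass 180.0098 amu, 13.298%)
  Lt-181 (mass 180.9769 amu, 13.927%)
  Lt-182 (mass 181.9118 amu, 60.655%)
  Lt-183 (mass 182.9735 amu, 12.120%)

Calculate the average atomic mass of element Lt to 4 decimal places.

181.6573 amu

Average mass = Σ (abundance × isotope mass) = 0.13298 × 180.0098 + 0.13927 × 180.9769 + 0.60655 × 181.9118 + 0.12120 × 182.9735
= 23.93770 + 25.20465 + 110.33860 + 22.17639 = 181.65734 amu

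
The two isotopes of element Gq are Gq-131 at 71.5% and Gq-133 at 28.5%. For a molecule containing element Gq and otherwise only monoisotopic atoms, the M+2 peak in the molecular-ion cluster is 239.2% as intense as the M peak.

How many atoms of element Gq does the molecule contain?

With n Gq atoms, P(M+2)/P(M) = C(n,1)·p^(n−1)q / p^n = n·q/p = n · 0.285/0.715.
n = 2.392 × 0.715/0.285 = 6.00 ≈ 6

6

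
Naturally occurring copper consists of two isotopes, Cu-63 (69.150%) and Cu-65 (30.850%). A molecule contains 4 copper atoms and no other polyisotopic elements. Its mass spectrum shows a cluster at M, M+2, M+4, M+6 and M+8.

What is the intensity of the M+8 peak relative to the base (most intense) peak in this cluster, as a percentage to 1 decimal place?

Binomial terms of (0.69150 + 0.30850)^4: M 0.2286, M+2 0.4080, M+4 0.2731, M+6 0.0812, M+8 0.0091 → M+2 is the base peak.
P(M+2) = C(4,1) × 0.69150^3 × 0.30850^1 = 4 × 0.33065611 × 0.3085 = 0.408030 (base)
P(M+8) = C(4,4) × 0.69150^0 × 0.30850^4 = 1 × 1.0000 × 0.00905776 = 0.009058
Relative intensity = 0.009058 / 0.408030 × 100 = 2.2

2.2%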